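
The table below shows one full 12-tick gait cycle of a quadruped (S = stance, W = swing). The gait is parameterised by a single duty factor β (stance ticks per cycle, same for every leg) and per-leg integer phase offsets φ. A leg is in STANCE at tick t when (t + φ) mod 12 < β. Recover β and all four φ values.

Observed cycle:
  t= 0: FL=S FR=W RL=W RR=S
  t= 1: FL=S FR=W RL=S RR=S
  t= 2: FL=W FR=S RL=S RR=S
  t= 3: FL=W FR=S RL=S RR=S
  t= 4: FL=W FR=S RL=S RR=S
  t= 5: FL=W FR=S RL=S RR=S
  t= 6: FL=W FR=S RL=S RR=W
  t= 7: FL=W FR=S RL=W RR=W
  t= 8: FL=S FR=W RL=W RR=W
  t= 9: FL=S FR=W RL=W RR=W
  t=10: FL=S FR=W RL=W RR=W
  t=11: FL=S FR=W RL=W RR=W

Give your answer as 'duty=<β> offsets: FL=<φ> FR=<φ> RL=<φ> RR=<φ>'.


duty=6 offsets: FL=4 FR=10 RL=11 RR=0

duty β = stance ticks per leg = 6
FL: stance ticks = 6; W→S at t=8 → φ=4
FR: stance ticks = 6; W→S at t=2 → φ=10
RL: stance ticks = 6; W→S at t=1 → φ=11
RR: stance ticks = 6; W→S at t=0 → φ=0


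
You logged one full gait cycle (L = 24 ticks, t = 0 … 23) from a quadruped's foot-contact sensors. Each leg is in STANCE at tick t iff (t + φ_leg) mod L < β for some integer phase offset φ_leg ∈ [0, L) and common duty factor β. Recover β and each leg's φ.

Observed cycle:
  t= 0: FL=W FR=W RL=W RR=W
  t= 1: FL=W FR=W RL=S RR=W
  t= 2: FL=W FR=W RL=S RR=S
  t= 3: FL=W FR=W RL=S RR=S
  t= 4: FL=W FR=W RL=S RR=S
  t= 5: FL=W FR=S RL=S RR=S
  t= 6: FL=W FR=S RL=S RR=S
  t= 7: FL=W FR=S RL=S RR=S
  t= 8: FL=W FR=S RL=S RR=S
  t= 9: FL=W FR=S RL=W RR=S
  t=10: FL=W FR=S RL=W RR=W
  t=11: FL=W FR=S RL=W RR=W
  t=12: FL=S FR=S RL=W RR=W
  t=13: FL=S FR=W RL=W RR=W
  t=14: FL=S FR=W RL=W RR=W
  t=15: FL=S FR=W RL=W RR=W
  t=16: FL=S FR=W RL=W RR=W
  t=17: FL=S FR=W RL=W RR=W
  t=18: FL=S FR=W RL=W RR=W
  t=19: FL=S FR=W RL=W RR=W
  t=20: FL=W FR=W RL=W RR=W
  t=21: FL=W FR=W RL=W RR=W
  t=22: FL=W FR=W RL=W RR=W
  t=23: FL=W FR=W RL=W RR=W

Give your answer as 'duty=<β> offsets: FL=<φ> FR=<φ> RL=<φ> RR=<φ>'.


duty β = stance ticks per leg = 8
FL: stance ticks = 8; W→S at t=12 → φ=12
FR: stance ticks = 8; W→S at t=5 → φ=19
RL: stance ticks = 8; W→S at t=1 → φ=23
RR: stance ticks = 8; W→S at t=2 → φ=22

duty=8 offsets: FL=12 FR=19 RL=23 RR=22


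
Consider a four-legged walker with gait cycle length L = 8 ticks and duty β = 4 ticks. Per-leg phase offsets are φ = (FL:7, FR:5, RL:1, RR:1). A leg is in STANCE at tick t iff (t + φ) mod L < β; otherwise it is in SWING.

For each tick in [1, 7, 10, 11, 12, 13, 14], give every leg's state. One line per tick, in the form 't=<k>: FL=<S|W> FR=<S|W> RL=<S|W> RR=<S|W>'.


t=1: FL=S FR=W RL=S RR=S
t=7: FL=W FR=W RL=S RR=S
t=10: FL=S FR=W RL=S RR=S
t=11: FL=S FR=S RL=W RR=W
t=12: FL=S FR=S RL=W RR=W
t=13: FL=W FR=S RL=W RR=W
t=14: FL=W FR=S RL=W RR=W

t=1: phase=(0,6,2,2) vs β=4 → FL=S FR=W RL=S RR=S
t=7: phase=(6,4,0,0) vs β=4 → FL=W FR=W RL=S RR=S
t=10: phase=(1,7,3,3) vs β=4 → FL=S FR=W RL=S RR=S
t=11: phase=(2,0,4,4) vs β=4 → FL=S FR=S RL=W RR=W
t=12: phase=(3,1,5,5) vs β=4 → FL=S FR=S RL=W RR=W
t=13: phase=(4,2,6,6) vs β=4 → FL=W FR=S RL=W RR=W
t=14: phase=(5,3,7,7) vs β=4 → FL=W FR=S RL=W RR=W


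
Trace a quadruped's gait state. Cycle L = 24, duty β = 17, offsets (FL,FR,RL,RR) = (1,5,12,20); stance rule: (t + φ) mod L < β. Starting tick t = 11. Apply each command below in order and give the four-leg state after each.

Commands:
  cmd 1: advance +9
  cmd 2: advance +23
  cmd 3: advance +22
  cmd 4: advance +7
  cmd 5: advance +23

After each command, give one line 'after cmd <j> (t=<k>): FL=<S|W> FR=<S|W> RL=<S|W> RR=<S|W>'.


start t=11: FL=S FR=S RL=W RR=S
cmd 1: advance +9 → t=20, phase=(21,1,8,16) → FL=W FR=S RL=S RR=S
cmd 2: advance +23 → t=43, phase=(20,0,7,15) → FL=W FR=S RL=S RR=S
cmd 3: advance +22 → t=65, phase=(18,22,5,13) → FL=W FR=W RL=S RR=S
cmd 4: advance +7 → t=72, phase=(1,5,12,20) → FL=S FR=S RL=S RR=W
cmd 5: advance +23 → t=95, phase=(0,4,11,19) → FL=S FR=S RL=S RR=W

after cmd 1 (t=20): FL=W FR=S RL=S RR=S
after cmd 2 (t=43): FL=W FR=S RL=S RR=S
after cmd 3 (t=65): FL=W FR=W RL=S RR=S
after cmd 4 (t=72): FL=S FR=S RL=S RR=W
after cmd 5 (t=95): FL=S FR=S RL=S RR=W


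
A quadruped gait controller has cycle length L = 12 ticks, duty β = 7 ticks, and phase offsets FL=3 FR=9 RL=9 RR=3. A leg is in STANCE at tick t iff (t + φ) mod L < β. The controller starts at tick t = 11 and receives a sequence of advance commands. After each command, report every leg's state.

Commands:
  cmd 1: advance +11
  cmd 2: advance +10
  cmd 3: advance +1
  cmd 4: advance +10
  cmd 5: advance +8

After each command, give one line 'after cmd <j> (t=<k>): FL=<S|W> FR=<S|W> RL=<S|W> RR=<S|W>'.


after cmd 1 (t=22): FL=S FR=W RL=W RR=S
after cmd 2 (t=32): FL=W FR=S RL=S RR=W
after cmd 3 (t=33): FL=S FR=S RL=S RR=S
after cmd 4 (t=43): FL=W FR=S RL=S RR=W
after cmd 5 (t=51): FL=S FR=S RL=S RR=S

start t=11: FL=S FR=W RL=W RR=S
cmd 1: advance +11 → t=22, phase=(1,7,7,1) → FL=S FR=W RL=W RR=S
cmd 2: advance +10 → t=32, phase=(11,5,5,11) → FL=W FR=S RL=S RR=W
cmd 3: advance +1 → t=33, phase=(0,6,6,0) → FL=S FR=S RL=S RR=S
cmd 4: advance +10 → t=43, phase=(10,4,4,10) → FL=W FR=S RL=S RR=W
cmd 5: advance +8 → t=51, phase=(6,0,0,6) → FL=S FR=S RL=S RR=S


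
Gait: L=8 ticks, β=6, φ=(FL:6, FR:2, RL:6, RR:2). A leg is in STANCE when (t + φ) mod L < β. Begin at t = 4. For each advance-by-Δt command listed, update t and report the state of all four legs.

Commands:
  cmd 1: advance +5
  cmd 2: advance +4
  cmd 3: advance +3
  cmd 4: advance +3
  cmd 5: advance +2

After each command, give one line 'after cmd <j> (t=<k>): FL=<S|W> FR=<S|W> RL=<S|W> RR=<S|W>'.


after cmd 1 (t=9): FL=W FR=S RL=W RR=S
after cmd 2 (t=13): FL=S FR=W RL=S RR=W
after cmd 3 (t=16): FL=W FR=S RL=W RR=S
after cmd 4 (t=19): FL=S FR=S RL=S RR=S
after cmd 5 (t=21): FL=S FR=W RL=S RR=W

start t=4: FL=S FR=W RL=S RR=W
cmd 1: advance +5 → t=9, phase=(7,3,7,3) → FL=W FR=S RL=W RR=S
cmd 2: advance +4 → t=13, phase=(3,7,3,7) → FL=S FR=W RL=S RR=W
cmd 3: advance +3 → t=16, phase=(6,2,6,2) → FL=W FR=S RL=W RR=S
cmd 4: advance +3 → t=19, phase=(1,5,1,5) → FL=S FR=S RL=S RR=S
cmd 5: advance +2 → t=21, phase=(3,7,3,7) → FL=S FR=W RL=S RR=W


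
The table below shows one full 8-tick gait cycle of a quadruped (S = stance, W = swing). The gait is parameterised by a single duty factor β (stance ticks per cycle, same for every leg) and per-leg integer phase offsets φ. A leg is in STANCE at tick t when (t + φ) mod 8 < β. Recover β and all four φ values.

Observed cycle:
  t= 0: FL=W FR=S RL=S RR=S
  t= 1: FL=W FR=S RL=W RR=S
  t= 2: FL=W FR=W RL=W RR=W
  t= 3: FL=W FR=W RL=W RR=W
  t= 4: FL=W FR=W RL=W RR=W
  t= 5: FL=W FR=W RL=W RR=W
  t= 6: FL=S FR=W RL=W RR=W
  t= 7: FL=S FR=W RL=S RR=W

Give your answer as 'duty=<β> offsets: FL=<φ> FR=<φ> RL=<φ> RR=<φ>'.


duty=2 offsets: FL=2 FR=0 RL=1 RR=0

duty β = stance ticks per leg = 2
FL: stance ticks = 2; W→S at t=6 → φ=2
FR: stance ticks = 2; W→S at t=0 → φ=0
RL: stance ticks = 2; W→S at t=7 → φ=1
RR: stance ticks = 2; W→S at t=0 → φ=0


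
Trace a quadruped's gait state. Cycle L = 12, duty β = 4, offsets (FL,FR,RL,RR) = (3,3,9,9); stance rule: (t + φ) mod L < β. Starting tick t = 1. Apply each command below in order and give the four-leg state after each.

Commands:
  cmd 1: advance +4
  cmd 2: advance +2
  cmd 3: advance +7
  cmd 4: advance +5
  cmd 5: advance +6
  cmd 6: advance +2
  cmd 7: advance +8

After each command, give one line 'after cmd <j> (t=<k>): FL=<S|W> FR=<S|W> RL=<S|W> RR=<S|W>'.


start t=1: FL=W FR=W RL=W RR=W
cmd 1: advance +4 → t=5, phase=(8,8,2,2) → FL=W FR=W RL=S RR=S
cmd 2: advance +2 → t=7, phase=(10,10,4,4) → FL=W FR=W RL=W RR=W
cmd 3: advance +7 → t=14, phase=(5,5,11,11) → FL=W FR=W RL=W RR=W
cmd 4: advance +5 → t=19, phase=(10,10,4,4) → FL=W FR=W RL=W RR=W
cmd 5: advance +6 → t=25, phase=(4,4,10,10) → FL=W FR=W RL=W RR=W
cmd 6: advance +2 → t=27, phase=(6,6,0,0) → FL=W FR=W RL=S RR=S
cmd 7: advance +8 → t=35, phase=(2,2,8,8) → FL=S FR=S RL=W RR=W

after cmd 1 (t=5): FL=W FR=W RL=S RR=S
after cmd 2 (t=7): FL=W FR=W RL=W RR=W
after cmd 3 (t=14): FL=W FR=W RL=W RR=W
after cmd 4 (t=19): FL=W FR=W RL=W RR=W
after cmd 5 (t=25): FL=W FR=W RL=W RR=W
after cmd 6 (t=27): FL=W FR=W RL=S RR=S
after cmd 7 (t=35): FL=S FR=S RL=W RR=W


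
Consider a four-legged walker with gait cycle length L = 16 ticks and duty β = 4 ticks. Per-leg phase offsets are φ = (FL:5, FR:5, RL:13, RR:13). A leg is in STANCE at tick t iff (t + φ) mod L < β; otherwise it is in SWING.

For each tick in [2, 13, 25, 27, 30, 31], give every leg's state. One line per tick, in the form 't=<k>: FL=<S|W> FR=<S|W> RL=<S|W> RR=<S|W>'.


t=2: FL=W FR=W RL=W RR=W
t=13: FL=S FR=S RL=W RR=W
t=25: FL=W FR=W RL=W RR=W
t=27: FL=S FR=S RL=W RR=W
t=30: FL=S FR=S RL=W RR=W
t=31: FL=W FR=W RL=W RR=W

t=2: phase=(7,7,15,15) vs β=4 → FL=W FR=W RL=W RR=W
t=13: phase=(2,2,10,10) vs β=4 → FL=S FR=S RL=W RR=W
t=25: phase=(14,14,6,6) vs β=4 → FL=W FR=W RL=W RR=W
t=27: phase=(0,0,8,8) vs β=4 → FL=S FR=S RL=W RR=W
t=30: phase=(3,3,11,11) vs β=4 → FL=S FR=S RL=W RR=W
t=31: phase=(4,4,12,12) vs β=4 → FL=W FR=W RL=W RR=W


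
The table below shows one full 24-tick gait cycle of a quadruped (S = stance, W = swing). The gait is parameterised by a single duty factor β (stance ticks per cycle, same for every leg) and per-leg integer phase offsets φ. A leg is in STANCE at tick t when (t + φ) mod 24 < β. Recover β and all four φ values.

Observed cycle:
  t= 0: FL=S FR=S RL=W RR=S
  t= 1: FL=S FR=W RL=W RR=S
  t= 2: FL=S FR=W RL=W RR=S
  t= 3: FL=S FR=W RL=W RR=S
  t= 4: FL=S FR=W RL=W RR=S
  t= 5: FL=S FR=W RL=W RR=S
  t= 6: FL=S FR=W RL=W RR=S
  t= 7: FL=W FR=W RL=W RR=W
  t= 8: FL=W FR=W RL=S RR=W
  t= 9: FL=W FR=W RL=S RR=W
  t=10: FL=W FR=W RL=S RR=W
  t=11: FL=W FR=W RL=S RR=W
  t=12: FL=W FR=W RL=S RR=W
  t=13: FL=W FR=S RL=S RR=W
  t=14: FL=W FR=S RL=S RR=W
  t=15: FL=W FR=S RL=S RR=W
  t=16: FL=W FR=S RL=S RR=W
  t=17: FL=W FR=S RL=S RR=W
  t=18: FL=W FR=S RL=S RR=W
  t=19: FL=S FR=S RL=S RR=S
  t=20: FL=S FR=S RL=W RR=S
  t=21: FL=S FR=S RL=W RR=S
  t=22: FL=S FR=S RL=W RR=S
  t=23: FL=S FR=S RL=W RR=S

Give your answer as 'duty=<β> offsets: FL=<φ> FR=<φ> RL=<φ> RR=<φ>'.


duty β = stance ticks per leg = 12
FL: stance ticks = 12; W→S at t=19 → φ=5
FR: stance ticks = 12; W→S at t=13 → φ=11
RL: stance ticks = 12; W→S at t=8 → φ=16
RR: stance ticks = 12; W→S at t=19 → φ=5

duty=12 offsets: FL=5 FR=11 RL=16 RR=5


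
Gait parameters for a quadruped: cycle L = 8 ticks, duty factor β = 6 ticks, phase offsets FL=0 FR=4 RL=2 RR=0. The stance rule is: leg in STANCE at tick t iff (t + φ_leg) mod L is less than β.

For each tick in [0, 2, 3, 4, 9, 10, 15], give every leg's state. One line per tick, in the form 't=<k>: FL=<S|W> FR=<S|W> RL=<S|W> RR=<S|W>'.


t=0: FL=S FR=S RL=S RR=S
t=2: FL=S FR=W RL=S RR=S
t=3: FL=S FR=W RL=S RR=S
t=4: FL=S FR=S RL=W RR=S
t=9: FL=S FR=S RL=S RR=S
t=10: FL=S FR=W RL=S RR=S
t=15: FL=W FR=S RL=S RR=W

t=0: phase=(0,4,2,0) vs β=6 → FL=S FR=S RL=S RR=S
t=2: phase=(2,6,4,2) vs β=6 → FL=S FR=W RL=S RR=S
t=3: phase=(3,7,5,3) vs β=6 → FL=S FR=W RL=S RR=S
t=4: phase=(4,0,6,4) vs β=6 → FL=S FR=S RL=W RR=S
t=9: phase=(1,5,3,1) vs β=6 → FL=S FR=S RL=S RR=S
t=10: phase=(2,6,4,2) vs β=6 → FL=S FR=W RL=S RR=S
t=15: phase=(7,3,1,7) vs β=6 → FL=W FR=S RL=S RR=W


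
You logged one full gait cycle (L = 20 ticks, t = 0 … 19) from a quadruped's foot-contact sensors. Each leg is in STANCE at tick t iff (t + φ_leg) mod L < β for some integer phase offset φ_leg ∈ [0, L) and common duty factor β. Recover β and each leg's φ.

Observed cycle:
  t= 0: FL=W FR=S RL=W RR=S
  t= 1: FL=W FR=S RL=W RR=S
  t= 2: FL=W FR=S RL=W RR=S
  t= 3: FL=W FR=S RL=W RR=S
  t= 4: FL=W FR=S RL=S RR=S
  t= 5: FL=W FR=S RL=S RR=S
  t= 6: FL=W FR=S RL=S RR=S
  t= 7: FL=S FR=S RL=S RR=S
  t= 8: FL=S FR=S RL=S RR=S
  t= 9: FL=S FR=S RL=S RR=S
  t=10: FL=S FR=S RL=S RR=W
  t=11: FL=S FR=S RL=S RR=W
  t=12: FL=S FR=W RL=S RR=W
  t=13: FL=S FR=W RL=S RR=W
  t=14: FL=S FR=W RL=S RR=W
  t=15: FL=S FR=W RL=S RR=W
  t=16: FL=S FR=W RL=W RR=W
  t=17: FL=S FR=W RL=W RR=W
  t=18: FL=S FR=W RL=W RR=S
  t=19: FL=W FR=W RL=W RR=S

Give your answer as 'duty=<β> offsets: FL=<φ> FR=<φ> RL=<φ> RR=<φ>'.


duty β = stance ticks per leg = 12
FL: stance ticks = 12; W→S at t=7 → φ=13
FR: stance ticks = 12; W→S at t=0 → φ=0
RL: stance ticks = 12; W→S at t=4 → φ=16
RR: stance ticks = 12; W→S at t=18 → φ=2

duty=12 offsets: FL=13 FR=0 RL=16 RR=2


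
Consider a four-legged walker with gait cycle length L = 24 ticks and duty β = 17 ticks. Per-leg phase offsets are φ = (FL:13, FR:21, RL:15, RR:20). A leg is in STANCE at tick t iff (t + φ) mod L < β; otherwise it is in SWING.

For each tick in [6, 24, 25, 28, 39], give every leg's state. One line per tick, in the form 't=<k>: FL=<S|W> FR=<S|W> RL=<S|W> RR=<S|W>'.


t=6: FL=W FR=S RL=W RR=S
t=24: FL=S FR=W RL=S RR=W
t=25: FL=S FR=W RL=S RR=W
t=28: FL=W FR=S RL=W RR=S
t=39: FL=S FR=S RL=S RR=S

t=6: phase=(19,3,21,2) vs β=17 → FL=W FR=S RL=W RR=S
t=24: phase=(13,21,15,20) vs β=17 → FL=S FR=W RL=S RR=W
t=25: phase=(14,22,16,21) vs β=17 → FL=S FR=W RL=S RR=W
t=28: phase=(17,1,19,0) vs β=17 → FL=W FR=S RL=W RR=S
t=39: phase=(4,12,6,11) vs β=17 → FL=S FR=S RL=S RR=S


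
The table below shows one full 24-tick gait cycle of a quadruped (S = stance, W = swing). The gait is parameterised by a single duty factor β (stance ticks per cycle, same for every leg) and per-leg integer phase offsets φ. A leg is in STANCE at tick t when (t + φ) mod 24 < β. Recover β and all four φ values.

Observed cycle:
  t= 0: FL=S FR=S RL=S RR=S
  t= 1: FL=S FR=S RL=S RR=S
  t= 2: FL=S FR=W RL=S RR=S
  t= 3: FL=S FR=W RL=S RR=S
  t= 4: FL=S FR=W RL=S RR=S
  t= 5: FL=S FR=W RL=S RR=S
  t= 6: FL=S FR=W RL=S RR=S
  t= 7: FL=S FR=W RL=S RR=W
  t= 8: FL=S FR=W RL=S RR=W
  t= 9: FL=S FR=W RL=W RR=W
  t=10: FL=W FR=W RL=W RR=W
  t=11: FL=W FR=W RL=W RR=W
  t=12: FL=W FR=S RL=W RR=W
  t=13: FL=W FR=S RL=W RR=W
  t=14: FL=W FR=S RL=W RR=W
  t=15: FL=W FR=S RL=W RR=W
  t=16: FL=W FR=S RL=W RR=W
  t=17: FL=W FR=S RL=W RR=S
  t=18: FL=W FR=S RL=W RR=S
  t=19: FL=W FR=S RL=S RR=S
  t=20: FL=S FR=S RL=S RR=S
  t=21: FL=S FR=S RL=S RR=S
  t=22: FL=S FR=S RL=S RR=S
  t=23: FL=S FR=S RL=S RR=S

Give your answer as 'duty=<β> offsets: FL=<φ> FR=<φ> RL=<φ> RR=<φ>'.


duty=14 offsets: FL=4 FR=12 RL=5 RR=7

duty β = stance ticks per leg = 14
FL: stance ticks = 14; W→S at t=20 → φ=4
FR: stance ticks = 14; W→S at t=12 → φ=12
RL: stance ticks = 14; W→S at t=19 → φ=5
RR: stance ticks = 14; W→S at t=17 → φ=7


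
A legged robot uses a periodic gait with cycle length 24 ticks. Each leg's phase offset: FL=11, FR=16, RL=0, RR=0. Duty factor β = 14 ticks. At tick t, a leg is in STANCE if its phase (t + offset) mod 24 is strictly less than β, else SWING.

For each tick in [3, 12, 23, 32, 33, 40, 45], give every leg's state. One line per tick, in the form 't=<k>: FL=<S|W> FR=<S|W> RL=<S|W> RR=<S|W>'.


t=3: FL=W FR=W RL=S RR=S
t=12: FL=W FR=S RL=S RR=S
t=23: FL=S FR=W RL=W RR=W
t=32: FL=W FR=S RL=S RR=S
t=33: FL=W FR=S RL=S RR=S
t=40: FL=S FR=S RL=W RR=W
t=45: FL=S FR=S RL=W RR=W

t=3: phase=(14,19,3,3) vs β=14 → FL=W FR=W RL=S RR=S
t=12: phase=(23,4,12,12) vs β=14 → FL=W FR=S RL=S RR=S
t=23: phase=(10,15,23,23) vs β=14 → FL=S FR=W RL=W RR=W
t=32: phase=(19,0,8,8) vs β=14 → FL=W FR=S RL=S RR=S
t=33: phase=(20,1,9,9) vs β=14 → FL=W FR=S RL=S RR=S
t=40: phase=(3,8,16,16) vs β=14 → FL=S FR=S RL=W RR=W
t=45: phase=(8,13,21,21) vs β=14 → FL=S FR=S RL=W RR=W


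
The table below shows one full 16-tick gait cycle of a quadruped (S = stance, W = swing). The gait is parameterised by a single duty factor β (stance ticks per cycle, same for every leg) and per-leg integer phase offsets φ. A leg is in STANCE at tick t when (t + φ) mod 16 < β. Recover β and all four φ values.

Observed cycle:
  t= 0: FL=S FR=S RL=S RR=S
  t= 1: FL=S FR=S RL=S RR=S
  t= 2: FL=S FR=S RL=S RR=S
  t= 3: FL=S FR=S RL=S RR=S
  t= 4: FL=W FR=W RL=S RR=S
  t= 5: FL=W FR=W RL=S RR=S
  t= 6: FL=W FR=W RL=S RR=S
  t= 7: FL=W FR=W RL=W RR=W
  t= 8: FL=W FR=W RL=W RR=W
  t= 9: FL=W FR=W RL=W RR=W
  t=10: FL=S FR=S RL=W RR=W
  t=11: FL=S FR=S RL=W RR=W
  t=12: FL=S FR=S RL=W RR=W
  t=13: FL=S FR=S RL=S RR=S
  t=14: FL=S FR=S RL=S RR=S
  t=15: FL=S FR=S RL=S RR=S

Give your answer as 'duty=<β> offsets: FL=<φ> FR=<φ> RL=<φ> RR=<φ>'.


duty=10 offsets: FL=6 FR=6 RL=3 RR=3

duty β = stance ticks per leg = 10
FL: stance ticks = 10; W→S at t=10 → φ=6
FR: stance ticks = 10; W→S at t=10 → φ=6
RL: stance ticks = 10; W→S at t=13 → φ=3
RR: stance ticks = 10; W→S at t=13 → φ=3


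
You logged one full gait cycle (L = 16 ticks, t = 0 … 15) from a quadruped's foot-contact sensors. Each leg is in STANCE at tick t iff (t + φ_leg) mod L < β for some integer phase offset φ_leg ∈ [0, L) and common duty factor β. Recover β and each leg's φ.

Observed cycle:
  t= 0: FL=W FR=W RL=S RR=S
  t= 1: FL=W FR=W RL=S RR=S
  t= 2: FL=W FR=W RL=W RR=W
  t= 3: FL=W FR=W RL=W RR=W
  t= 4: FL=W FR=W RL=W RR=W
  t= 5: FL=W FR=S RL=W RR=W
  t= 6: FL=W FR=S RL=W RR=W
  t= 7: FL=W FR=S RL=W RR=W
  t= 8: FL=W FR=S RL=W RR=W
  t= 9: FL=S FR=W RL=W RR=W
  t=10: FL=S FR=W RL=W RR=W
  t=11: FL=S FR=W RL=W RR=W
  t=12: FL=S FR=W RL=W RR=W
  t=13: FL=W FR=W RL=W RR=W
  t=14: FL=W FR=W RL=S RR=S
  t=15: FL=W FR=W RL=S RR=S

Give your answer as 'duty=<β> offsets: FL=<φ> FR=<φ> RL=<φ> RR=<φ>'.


duty β = stance ticks per leg = 4
FL: stance ticks = 4; W→S at t=9 → φ=7
FR: stance ticks = 4; W→S at t=5 → φ=11
RL: stance ticks = 4; W→S at t=14 → φ=2
RR: stance ticks = 4; W→S at t=14 → φ=2

duty=4 offsets: FL=7 FR=11 RL=2 RR=2


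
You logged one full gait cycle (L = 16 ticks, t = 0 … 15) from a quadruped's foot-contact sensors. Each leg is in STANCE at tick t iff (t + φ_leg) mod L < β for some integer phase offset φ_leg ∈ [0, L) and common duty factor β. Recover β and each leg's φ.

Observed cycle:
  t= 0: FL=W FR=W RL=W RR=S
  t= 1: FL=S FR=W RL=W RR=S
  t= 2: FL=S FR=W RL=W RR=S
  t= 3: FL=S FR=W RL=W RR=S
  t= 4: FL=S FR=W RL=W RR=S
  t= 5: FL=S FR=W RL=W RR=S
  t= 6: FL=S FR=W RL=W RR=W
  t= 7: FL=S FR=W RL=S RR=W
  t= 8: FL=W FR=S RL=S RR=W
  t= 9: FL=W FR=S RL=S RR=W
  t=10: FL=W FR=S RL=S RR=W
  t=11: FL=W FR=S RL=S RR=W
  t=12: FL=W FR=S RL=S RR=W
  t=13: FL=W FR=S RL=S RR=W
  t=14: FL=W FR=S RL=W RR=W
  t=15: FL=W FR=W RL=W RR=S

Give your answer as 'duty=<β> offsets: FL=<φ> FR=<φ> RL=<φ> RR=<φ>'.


duty β = stance ticks per leg = 7
FL: stance ticks = 7; W→S at t=1 → φ=15
FR: stance ticks = 7; W→S at t=8 → φ=8
RL: stance ticks = 7; W→S at t=7 → φ=9
RR: stance ticks = 7; W→S at t=15 → φ=1

duty=7 offsets: FL=15 FR=8 RL=9 RR=1


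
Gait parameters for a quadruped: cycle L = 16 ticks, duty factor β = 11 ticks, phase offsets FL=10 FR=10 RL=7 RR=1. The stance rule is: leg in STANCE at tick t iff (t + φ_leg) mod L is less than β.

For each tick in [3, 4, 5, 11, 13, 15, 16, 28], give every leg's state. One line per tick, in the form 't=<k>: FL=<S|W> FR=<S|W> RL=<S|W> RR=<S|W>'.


t=3: FL=W FR=W RL=S RR=S
t=4: FL=W FR=W RL=W RR=S
t=5: FL=W FR=W RL=W RR=S
t=11: FL=S FR=S RL=S RR=W
t=13: FL=S FR=S RL=S RR=W
t=15: FL=S FR=S RL=S RR=S
t=16: FL=S FR=S RL=S RR=S
t=28: FL=S FR=S RL=S RR=W

t=3: phase=(13,13,10,4) vs β=11 → FL=W FR=W RL=S RR=S
t=4: phase=(14,14,11,5) vs β=11 → FL=W FR=W RL=W RR=S
t=5: phase=(15,15,12,6) vs β=11 → FL=W FR=W RL=W RR=S
t=11: phase=(5,5,2,12) vs β=11 → FL=S FR=S RL=S RR=W
t=13: phase=(7,7,4,14) vs β=11 → FL=S FR=S RL=S RR=W
t=15: phase=(9,9,6,0) vs β=11 → FL=S FR=S RL=S RR=S
t=16: phase=(10,10,7,1) vs β=11 → FL=S FR=S RL=S RR=S
t=28: phase=(6,6,3,13) vs β=11 → FL=S FR=S RL=S RR=W


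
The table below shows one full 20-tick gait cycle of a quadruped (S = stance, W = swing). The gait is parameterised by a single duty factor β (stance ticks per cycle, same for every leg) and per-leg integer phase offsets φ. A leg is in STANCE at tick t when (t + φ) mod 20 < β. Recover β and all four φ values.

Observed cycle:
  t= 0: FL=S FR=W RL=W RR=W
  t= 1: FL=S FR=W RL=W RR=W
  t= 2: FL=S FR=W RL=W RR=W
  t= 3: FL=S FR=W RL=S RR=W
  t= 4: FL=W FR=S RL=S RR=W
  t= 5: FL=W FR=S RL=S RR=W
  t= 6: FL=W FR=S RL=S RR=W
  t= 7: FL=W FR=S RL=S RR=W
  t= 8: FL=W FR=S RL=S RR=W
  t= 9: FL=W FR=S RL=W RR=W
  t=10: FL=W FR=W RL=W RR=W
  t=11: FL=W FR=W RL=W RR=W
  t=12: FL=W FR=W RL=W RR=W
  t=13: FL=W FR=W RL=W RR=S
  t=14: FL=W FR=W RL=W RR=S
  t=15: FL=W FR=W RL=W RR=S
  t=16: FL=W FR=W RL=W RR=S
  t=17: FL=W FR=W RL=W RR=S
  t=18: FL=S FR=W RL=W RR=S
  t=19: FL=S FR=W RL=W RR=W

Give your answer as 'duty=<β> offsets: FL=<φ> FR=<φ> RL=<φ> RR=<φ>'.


duty β = stance ticks per leg = 6
FL: stance ticks = 6; W→S at t=18 → φ=2
FR: stance ticks = 6; W→S at t=4 → φ=16
RL: stance ticks = 6; W→S at t=3 → φ=17
RR: stance ticks = 6; W→S at t=13 → φ=7

duty=6 offsets: FL=2 FR=16 RL=17 RR=7


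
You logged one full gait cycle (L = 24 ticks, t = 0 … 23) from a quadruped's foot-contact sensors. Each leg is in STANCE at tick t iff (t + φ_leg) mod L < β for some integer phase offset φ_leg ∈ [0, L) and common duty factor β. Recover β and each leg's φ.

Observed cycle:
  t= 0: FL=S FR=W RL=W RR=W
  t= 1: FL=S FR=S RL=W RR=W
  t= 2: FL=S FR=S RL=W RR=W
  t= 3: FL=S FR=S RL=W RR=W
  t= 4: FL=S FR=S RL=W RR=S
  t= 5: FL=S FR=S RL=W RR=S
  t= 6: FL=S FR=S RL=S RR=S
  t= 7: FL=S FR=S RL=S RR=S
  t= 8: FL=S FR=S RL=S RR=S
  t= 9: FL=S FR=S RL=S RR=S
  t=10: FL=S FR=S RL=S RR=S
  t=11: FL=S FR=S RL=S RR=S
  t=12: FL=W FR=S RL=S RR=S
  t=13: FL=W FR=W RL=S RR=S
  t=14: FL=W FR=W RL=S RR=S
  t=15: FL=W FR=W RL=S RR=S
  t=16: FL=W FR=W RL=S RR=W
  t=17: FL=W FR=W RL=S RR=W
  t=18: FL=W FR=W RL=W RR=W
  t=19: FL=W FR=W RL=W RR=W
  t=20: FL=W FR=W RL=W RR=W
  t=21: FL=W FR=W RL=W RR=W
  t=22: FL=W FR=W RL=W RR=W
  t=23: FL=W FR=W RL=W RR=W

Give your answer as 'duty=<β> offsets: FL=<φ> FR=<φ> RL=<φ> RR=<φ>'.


duty β = stance ticks per leg = 12
FL: stance ticks = 12; W→S at t=0 → φ=0
FR: stance ticks = 12; W→S at t=1 → φ=23
RL: stance ticks = 12; W→S at t=6 → φ=18
RR: stance ticks = 12; W→S at t=4 → φ=20

duty=12 offsets: FL=0 FR=23 RL=18 RR=20


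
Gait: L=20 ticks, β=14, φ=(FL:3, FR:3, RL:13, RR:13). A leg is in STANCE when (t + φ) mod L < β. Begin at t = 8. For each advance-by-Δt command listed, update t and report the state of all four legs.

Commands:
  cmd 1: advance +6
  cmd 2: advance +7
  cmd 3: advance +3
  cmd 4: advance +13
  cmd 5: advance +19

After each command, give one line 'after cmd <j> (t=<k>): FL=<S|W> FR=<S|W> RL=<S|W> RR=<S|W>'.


start t=8: FL=S FR=S RL=S RR=S
cmd 1: advance +6 → t=14, phase=(17,17,7,7) → FL=W FR=W RL=S RR=S
cmd 2: advance +7 → t=21, phase=(4,4,14,14) → FL=S FR=S RL=W RR=W
cmd 3: advance +3 → t=24, phase=(7,7,17,17) → FL=S FR=S RL=W RR=W
cmd 4: advance +13 → t=37, phase=(0,0,10,10) → FL=S FR=S RL=S RR=S
cmd 5: advance +19 → t=56, phase=(19,19,9,9) → FL=W FR=W RL=S RR=S

after cmd 1 (t=14): FL=W FR=W RL=S RR=S
after cmd 2 (t=21): FL=S FR=S RL=W RR=W
after cmd 3 (t=24): FL=S FR=S RL=W RR=W
after cmd 4 (t=37): FL=S FR=S RL=S RR=S
after cmd 5 (t=56): FL=W FR=W RL=S RR=S


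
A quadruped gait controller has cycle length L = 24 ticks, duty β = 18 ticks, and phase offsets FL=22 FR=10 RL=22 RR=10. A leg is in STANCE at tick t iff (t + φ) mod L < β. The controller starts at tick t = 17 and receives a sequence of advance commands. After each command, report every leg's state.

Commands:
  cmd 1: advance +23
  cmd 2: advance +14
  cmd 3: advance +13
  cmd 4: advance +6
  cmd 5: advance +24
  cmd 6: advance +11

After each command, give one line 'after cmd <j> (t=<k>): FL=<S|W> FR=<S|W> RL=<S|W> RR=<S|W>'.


start t=17: FL=S FR=S RL=S RR=S
cmd 1: advance +23 → t=40, phase=(14,2,14,2) → FL=S FR=S RL=S RR=S
cmd 2: advance +14 → t=54, phase=(4,16,4,16) → FL=S FR=S RL=S RR=S
cmd 3: advance +13 → t=67, phase=(17,5,17,5) → FL=S FR=S RL=S RR=S
cmd 4: advance +6 → t=73, phase=(23,11,23,11) → FL=W FR=S RL=W RR=S
cmd 5: advance +24 → t=97, phase=(23,11,23,11) → FL=W FR=S RL=W RR=S
cmd 6: advance +11 → t=108, phase=(10,22,10,22) → FL=S FR=W RL=S RR=W

after cmd 1 (t=40): FL=S FR=S RL=S RR=S
after cmd 2 (t=54): FL=S FR=S RL=S RR=S
after cmd 3 (t=67): FL=S FR=S RL=S RR=S
after cmd 4 (t=73): FL=W FR=S RL=W RR=S
after cmd 5 (t=97): FL=W FR=S RL=W RR=S
after cmd 6 (t=108): FL=S FR=W RL=S RR=W


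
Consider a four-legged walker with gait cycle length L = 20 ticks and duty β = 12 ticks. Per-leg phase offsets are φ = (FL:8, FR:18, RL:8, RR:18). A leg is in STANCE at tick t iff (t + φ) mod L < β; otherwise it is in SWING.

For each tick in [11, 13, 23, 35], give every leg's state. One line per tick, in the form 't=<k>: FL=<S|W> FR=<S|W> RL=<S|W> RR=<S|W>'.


t=11: phase=(19,9,19,9) vs β=12 → FL=W FR=S RL=W RR=S
t=13: phase=(1,11,1,11) vs β=12 → FL=S FR=S RL=S RR=S
t=23: phase=(11,1,11,1) vs β=12 → FL=S FR=S RL=S RR=S
t=35: phase=(3,13,3,13) vs β=12 → FL=S FR=W RL=S RR=W

t=11: FL=W FR=S RL=W RR=S
t=13: FL=S FR=S RL=S RR=S
t=23: FL=S FR=S RL=S RR=S
t=35: FL=S FR=W RL=S RR=W


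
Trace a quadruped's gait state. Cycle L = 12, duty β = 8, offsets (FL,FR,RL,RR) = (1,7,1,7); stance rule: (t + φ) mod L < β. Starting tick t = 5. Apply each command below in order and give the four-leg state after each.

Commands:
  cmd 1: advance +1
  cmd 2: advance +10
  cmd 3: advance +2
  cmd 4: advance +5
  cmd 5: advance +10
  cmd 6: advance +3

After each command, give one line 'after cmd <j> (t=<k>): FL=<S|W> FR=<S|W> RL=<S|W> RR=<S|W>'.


after cmd 1 (t=6): FL=S FR=S RL=S RR=S
after cmd 2 (t=16): FL=S FR=W RL=S RR=W
after cmd 3 (t=18): FL=S FR=S RL=S RR=S
after cmd 4 (t=23): FL=S FR=S RL=S RR=S
after cmd 5 (t=33): FL=W FR=S RL=W RR=S
after cmd 6 (t=36): FL=S FR=S RL=S RR=S

start t=5: FL=S FR=S RL=S RR=S
cmd 1: advance +1 → t=6, phase=(7,1,7,1) → FL=S FR=S RL=S RR=S
cmd 2: advance +10 → t=16, phase=(5,11,5,11) → FL=S FR=W RL=S RR=W
cmd 3: advance +2 → t=18, phase=(7,1,7,1) → FL=S FR=S RL=S RR=S
cmd 4: advance +5 → t=23, phase=(0,6,0,6) → FL=S FR=S RL=S RR=S
cmd 5: advance +10 → t=33, phase=(10,4,10,4) → FL=W FR=S RL=W RR=S
cmd 6: advance +3 → t=36, phase=(1,7,1,7) → FL=S FR=S RL=S RR=S


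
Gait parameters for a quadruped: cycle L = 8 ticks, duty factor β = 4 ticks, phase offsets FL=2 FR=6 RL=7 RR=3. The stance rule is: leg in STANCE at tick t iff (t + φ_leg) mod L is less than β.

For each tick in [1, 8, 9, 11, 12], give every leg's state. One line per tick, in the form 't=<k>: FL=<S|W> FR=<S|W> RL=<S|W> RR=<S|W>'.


t=1: FL=S FR=W RL=S RR=W
t=8: FL=S FR=W RL=W RR=S
t=9: FL=S FR=W RL=S RR=W
t=11: FL=W FR=S RL=S RR=W
t=12: FL=W FR=S RL=S RR=W

t=1: phase=(3,7,0,4) vs β=4 → FL=S FR=W RL=S RR=W
t=8: phase=(2,6,7,3) vs β=4 → FL=S FR=W RL=W RR=S
t=9: phase=(3,7,0,4) vs β=4 → FL=S FR=W RL=S RR=W
t=11: phase=(5,1,2,6) vs β=4 → FL=W FR=S RL=S RR=W
t=12: phase=(6,2,3,7) vs β=4 → FL=W FR=S RL=S RR=W


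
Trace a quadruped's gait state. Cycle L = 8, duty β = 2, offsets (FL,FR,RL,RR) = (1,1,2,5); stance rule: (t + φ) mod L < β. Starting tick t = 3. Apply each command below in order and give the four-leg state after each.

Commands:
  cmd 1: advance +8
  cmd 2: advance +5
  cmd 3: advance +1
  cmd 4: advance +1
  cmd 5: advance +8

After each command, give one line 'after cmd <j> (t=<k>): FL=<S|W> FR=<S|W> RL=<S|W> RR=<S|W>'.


start t=3: FL=W FR=W RL=W RR=S
cmd 1: advance +8 → t=11, phase=(4,4,5,0) → FL=W FR=W RL=W RR=S
cmd 2: advance +5 → t=16, phase=(1,1,2,5) → FL=S FR=S RL=W RR=W
cmd 3: advance +1 → t=17, phase=(2,2,3,6) → FL=W FR=W RL=W RR=W
cmd 4: advance +1 → t=18, phase=(3,3,4,7) → FL=W FR=W RL=W RR=W
cmd 5: advance +8 → t=26, phase=(3,3,4,7) → FL=W FR=W RL=W RR=W

after cmd 1 (t=11): FL=W FR=W RL=W RR=S
after cmd 2 (t=16): FL=S FR=S RL=W RR=W
after cmd 3 (t=17): FL=W FR=W RL=W RR=W
after cmd 4 (t=18): FL=W FR=W RL=W RR=W
after cmd 5 (t=26): FL=W FR=W RL=W RR=W


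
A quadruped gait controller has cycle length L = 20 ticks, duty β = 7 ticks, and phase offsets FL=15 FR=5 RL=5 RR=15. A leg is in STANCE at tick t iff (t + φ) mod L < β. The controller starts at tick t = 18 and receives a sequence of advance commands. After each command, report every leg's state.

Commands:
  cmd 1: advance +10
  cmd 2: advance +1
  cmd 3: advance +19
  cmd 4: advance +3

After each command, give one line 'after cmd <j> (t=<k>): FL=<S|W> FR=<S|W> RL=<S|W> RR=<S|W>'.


after cmd 1 (t=28): FL=S FR=W RL=W RR=S
after cmd 2 (t=29): FL=S FR=W RL=W RR=S
after cmd 3 (t=48): FL=S FR=W RL=W RR=S
after cmd 4 (t=51): FL=S FR=W RL=W RR=S

start t=18: FL=W FR=S RL=S RR=W
cmd 1: advance +10 → t=28, phase=(3,13,13,3) → FL=S FR=W RL=W RR=S
cmd 2: advance +1 → t=29, phase=(4,14,14,4) → FL=S FR=W RL=W RR=S
cmd 3: advance +19 → t=48, phase=(3,13,13,3) → FL=S FR=W RL=W RR=S
cmd 4: advance +3 → t=51, phase=(6,16,16,6) → FL=S FR=W RL=W RR=S


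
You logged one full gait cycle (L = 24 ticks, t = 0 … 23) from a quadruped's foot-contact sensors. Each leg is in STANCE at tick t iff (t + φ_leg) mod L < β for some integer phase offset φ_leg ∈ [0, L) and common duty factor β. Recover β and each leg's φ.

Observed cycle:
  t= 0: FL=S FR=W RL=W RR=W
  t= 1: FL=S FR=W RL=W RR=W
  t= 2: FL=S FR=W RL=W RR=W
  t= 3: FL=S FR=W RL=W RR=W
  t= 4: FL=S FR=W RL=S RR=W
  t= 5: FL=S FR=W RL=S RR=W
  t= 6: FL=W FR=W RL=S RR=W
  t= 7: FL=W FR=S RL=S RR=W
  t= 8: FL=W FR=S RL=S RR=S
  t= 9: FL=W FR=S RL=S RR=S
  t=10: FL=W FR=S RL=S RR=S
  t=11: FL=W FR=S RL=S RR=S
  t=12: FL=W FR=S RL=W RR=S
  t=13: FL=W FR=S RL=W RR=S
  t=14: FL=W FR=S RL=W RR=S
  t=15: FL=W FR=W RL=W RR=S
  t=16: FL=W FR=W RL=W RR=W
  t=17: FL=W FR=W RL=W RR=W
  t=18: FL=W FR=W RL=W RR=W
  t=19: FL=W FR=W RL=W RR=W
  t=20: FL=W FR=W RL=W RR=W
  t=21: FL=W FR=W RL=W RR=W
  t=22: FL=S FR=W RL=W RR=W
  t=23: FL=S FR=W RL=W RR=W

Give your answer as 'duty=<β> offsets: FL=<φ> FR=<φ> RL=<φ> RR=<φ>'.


duty=8 offsets: FL=2 FR=17 RL=20 RR=16

duty β = stance ticks per leg = 8
FL: stance ticks = 8; W→S at t=22 → φ=2
FR: stance ticks = 8; W→S at t=7 → φ=17
RL: stance ticks = 8; W→S at t=4 → φ=20
RR: stance ticks = 8; W→S at t=8 → φ=16


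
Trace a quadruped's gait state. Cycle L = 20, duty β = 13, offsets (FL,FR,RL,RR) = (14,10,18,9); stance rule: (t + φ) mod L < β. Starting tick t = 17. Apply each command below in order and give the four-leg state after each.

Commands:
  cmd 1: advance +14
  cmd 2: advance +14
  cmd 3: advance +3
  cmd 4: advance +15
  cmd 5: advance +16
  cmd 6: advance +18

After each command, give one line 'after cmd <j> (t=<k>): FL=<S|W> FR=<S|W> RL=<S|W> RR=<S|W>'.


start t=17: FL=S FR=S RL=W RR=S
cmd 1: advance +14 → t=31, phase=(5,1,9,0) → FL=S FR=S RL=S RR=S
cmd 2: advance +14 → t=45, phase=(19,15,3,14) → FL=W FR=W RL=S RR=W
cmd 3: advance +3 → t=48, phase=(2,18,6,17) → FL=S FR=W RL=S RR=W
cmd 4: advance +15 → t=63, phase=(17,13,1,12) → FL=W FR=W RL=S RR=S
cmd 5: advance +16 → t=79, phase=(13,9,17,8) → FL=W FR=S RL=W RR=S
cmd 6: advance +18 → t=97, phase=(11,7,15,6) → FL=S FR=S RL=W RR=S

after cmd 1 (t=31): FL=S FR=S RL=S RR=S
after cmd 2 (t=45): FL=W FR=W RL=S RR=W
after cmd 3 (t=48): FL=S FR=W RL=S RR=W
after cmd 4 (t=63): FL=W FR=W RL=S RR=S
after cmd 5 (t=79): FL=W FR=S RL=W RR=S
after cmd 6 (t=97): FL=S FR=S RL=W RR=S


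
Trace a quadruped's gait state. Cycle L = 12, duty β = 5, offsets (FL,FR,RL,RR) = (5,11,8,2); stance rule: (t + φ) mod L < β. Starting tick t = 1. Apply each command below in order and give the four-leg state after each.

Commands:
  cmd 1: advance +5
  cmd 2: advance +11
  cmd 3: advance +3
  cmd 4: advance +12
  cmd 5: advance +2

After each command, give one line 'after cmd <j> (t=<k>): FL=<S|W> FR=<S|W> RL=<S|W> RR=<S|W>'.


after cmd 1 (t=6): FL=W FR=W RL=S RR=W
after cmd 2 (t=17): FL=W FR=S RL=S RR=W
after cmd 3 (t=20): FL=S FR=W RL=S RR=W
after cmd 4 (t=32): FL=S FR=W RL=S RR=W
after cmd 5 (t=34): FL=S FR=W RL=W RR=S

start t=1: FL=W FR=S RL=W RR=S
cmd 1: advance +5 → t=6, phase=(11,5,2,8) → FL=W FR=W RL=S RR=W
cmd 2: advance +11 → t=17, phase=(10,4,1,7) → FL=W FR=S RL=S RR=W
cmd 3: advance +3 → t=20, phase=(1,7,4,10) → FL=S FR=W RL=S RR=W
cmd 4: advance +12 → t=32, phase=(1,7,4,10) → FL=S FR=W RL=S RR=W
cmd 5: advance +2 → t=34, phase=(3,9,6,0) → FL=S FR=W RL=W RR=S


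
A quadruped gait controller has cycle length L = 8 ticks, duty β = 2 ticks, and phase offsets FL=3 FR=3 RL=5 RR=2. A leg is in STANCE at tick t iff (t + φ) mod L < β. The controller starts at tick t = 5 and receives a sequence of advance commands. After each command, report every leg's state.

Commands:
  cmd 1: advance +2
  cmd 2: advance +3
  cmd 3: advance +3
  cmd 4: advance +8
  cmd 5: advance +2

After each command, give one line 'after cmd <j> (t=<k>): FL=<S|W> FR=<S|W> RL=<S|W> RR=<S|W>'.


after cmd 1 (t=7): FL=W FR=W RL=W RR=S
after cmd 2 (t=10): FL=W FR=W RL=W RR=W
after cmd 3 (t=13): FL=S FR=S RL=W RR=W
after cmd 4 (t=21): FL=S FR=S RL=W RR=W
after cmd 5 (t=23): FL=W FR=W RL=W RR=S

start t=5: FL=S FR=S RL=W RR=W
cmd 1: advance +2 → t=7, phase=(2,2,4,1) → FL=W FR=W RL=W RR=S
cmd 2: advance +3 → t=10, phase=(5,5,7,4) → FL=W FR=W RL=W RR=W
cmd 3: advance +3 → t=13, phase=(0,0,2,7) → FL=S FR=S RL=W RR=W
cmd 4: advance +8 → t=21, phase=(0,0,2,7) → FL=S FR=S RL=W RR=W
cmd 5: advance +2 → t=23, phase=(2,2,4,1) → FL=W FR=W RL=W RR=S


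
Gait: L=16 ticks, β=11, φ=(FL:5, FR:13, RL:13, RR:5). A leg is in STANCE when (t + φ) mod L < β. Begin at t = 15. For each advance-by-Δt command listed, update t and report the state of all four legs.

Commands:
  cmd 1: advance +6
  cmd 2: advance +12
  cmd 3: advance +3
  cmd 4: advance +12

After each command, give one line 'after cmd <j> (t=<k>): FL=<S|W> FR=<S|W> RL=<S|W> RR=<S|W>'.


start t=15: FL=S FR=W RL=W RR=S
cmd 1: advance +6 → t=21, phase=(10,2,2,10) → FL=S FR=S RL=S RR=S
cmd 2: advance +12 → t=33, phase=(6,14,14,6) → FL=S FR=W RL=W RR=S
cmd 3: advance +3 → t=36, phase=(9,1,1,9) → FL=S FR=S RL=S RR=S
cmd 4: advance +12 → t=48, phase=(5,13,13,5) → FL=S FR=W RL=W RR=S

after cmd 1 (t=21): FL=S FR=S RL=S RR=S
after cmd 2 (t=33): FL=S FR=W RL=W RR=S
after cmd 3 (t=36): FL=S FR=S RL=S RR=S
after cmd 4 (t=48): FL=S FR=W RL=W RR=S


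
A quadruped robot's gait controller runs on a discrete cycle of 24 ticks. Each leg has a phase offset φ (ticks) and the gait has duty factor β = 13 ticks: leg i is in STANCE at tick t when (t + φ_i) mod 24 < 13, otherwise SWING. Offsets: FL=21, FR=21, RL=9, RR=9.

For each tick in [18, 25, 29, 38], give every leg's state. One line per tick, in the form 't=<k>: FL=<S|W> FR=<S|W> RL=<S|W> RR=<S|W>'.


t=18: FL=W FR=W RL=S RR=S
t=25: FL=W FR=W RL=S RR=S
t=29: FL=S FR=S RL=W RR=W
t=38: FL=S FR=S RL=W RR=W

t=18: phase=(15,15,3,3) vs β=13 → FL=W FR=W RL=S RR=S
t=25: phase=(22,22,10,10) vs β=13 → FL=W FR=W RL=S RR=S
t=29: phase=(2,2,14,14) vs β=13 → FL=S FR=S RL=W RR=W
t=38: phase=(11,11,23,23) vs β=13 → FL=S FR=S RL=W RR=W


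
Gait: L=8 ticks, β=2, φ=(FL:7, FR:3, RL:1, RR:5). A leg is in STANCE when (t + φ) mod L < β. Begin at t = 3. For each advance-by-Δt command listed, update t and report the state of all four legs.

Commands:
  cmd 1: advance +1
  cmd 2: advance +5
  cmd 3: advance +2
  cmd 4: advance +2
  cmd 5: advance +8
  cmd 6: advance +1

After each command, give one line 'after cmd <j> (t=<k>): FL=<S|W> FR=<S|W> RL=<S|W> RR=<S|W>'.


after cmd 1 (t=4): FL=W FR=W RL=W RR=S
after cmd 2 (t=9): FL=S FR=W RL=W RR=W
after cmd 3 (t=11): FL=W FR=W RL=W RR=S
after cmd 4 (t=13): FL=W FR=S RL=W RR=W
after cmd 5 (t=21): FL=W FR=S RL=W RR=W
after cmd 6 (t=22): FL=W FR=S RL=W RR=W

start t=3: FL=W FR=W RL=W RR=S
cmd 1: advance +1 → t=4, phase=(3,7,5,1) → FL=W FR=W RL=W RR=S
cmd 2: advance +5 → t=9, phase=(0,4,2,6) → FL=S FR=W RL=W RR=W
cmd 3: advance +2 → t=11, phase=(2,6,4,0) → FL=W FR=W RL=W RR=S
cmd 4: advance +2 → t=13, phase=(4,0,6,2) → FL=W FR=S RL=W RR=W
cmd 5: advance +8 → t=21, phase=(4,0,6,2) → FL=W FR=S RL=W RR=W
cmd 6: advance +1 → t=22, phase=(5,1,7,3) → FL=W FR=S RL=W RR=W


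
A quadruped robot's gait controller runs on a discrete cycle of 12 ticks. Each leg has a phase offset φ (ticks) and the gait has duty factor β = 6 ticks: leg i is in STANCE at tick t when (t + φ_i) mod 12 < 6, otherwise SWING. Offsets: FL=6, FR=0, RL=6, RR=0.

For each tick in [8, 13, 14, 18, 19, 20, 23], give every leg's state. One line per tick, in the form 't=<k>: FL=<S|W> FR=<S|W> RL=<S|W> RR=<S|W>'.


t=8: FL=S FR=W RL=S RR=W
t=13: FL=W FR=S RL=W RR=S
t=14: FL=W FR=S RL=W RR=S
t=18: FL=S FR=W RL=S RR=W
t=19: FL=S FR=W RL=S RR=W
t=20: FL=S FR=W RL=S RR=W
t=23: FL=S FR=W RL=S RR=W

t=8: phase=(2,8,2,8) vs β=6 → FL=S FR=W RL=S RR=W
t=13: phase=(7,1,7,1) vs β=6 → FL=W FR=S RL=W RR=S
t=14: phase=(8,2,8,2) vs β=6 → FL=W FR=S RL=W RR=S
t=18: phase=(0,6,0,6) vs β=6 → FL=S FR=W RL=S RR=W
t=19: phase=(1,7,1,7) vs β=6 → FL=S FR=W RL=S RR=W
t=20: phase=(2,8,2,8) vs β=6 → FL=S FR=W RL=S RR=W
t=23: phase=(5,11,5,11) vs β=6 → FL=S FR=W RL=S RR=W


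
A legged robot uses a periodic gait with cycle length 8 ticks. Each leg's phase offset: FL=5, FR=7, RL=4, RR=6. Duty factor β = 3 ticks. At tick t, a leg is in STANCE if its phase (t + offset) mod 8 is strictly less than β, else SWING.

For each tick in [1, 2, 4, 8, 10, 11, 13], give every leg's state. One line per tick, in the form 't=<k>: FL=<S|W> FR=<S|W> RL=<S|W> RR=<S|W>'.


t=1: FL=W FR=S RL=W RR=W
t=2: FL=W FR=S RL=W RR=S
t=4: FL=S FR=W RL=S RR=S
t=8: FL=W FR=W RL=W RR=W
t=10: FL=W FR=S RL=W RR=S
t=11: FL=S FR=S RL=W RR=S
t=13: FL=S FR=W RL=S RR=W

t=1: phase=(6,0,5,7) vs β=3 → FL=W FR=S RL=W RR=W
t=2: phase=(7,1,6,0) vs β=3 → FL=W FR=S RL=W RR=S
t=4: phase=(1,3,0,2) vs β=3 → FL=S FR=W RL=S RR=S
t=8: phase=(5,7,4,6) vs β=3 → FL=W FR=W RL=W RR=W
t=10: phase=(7,1,6,0) vs β=3 → FL=W FR=S RL=W RR=S
t=11: phase=(0,2,7,1) vs β=3 → FL=S FR=S RL=W RR=S
t=13: phase=(2,4,1,3) vs β=3 → FL=S FR=W RL=S RR=W


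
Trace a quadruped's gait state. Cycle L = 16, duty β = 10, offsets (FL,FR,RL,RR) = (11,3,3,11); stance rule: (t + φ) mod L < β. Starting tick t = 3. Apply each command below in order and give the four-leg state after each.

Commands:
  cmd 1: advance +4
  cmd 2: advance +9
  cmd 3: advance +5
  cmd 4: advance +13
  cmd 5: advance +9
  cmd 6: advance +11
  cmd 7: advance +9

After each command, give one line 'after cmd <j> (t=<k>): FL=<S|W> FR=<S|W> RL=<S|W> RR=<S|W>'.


start t=3: FL=W FR=S RL=S RR=W
cmd 1: advance +4 → t=7, phase=(2,10,10,2) → FL=S FR=W RL=W RR=S
cmd 2: advance +9 → t=16, phase=(11,3,3,11) → FL=W FR=S RL=S RR=W
cmd 3: advance +5 → t=21, phase=(0,8,8,0) → FL=S FR=S RL=S RR=S
cmd 4: advance +13 → t=34, phase=(13,5,5,13) → FL=W FR=S RL=S RR=W
cmd 5: advance +9 → t=43, phase=(6,14,14,6) → FL=S FR=W RL=W RR=S
cmd 6: advance +11 → t=54, phase=(1,9,9,1) → FL=S FR=S RL=S RR=S
cmd 7: advance +9 → t=63, phase=(10,2,2,10) → FL=W FR=S RL=S RR=W

after cmd 1 (t=7): FL=S FR=W RL=W RR=S
after cmd 2 (t=16): FL=W FR=S RL=S RR=W
after cmd 3 (t=21): FL=S FR=S RL=S RR=S
after cmd 4 (t=34): FL=W FR=S RL=S RR=W
after cmd 5 (t=43): FL=S FR=W RL=W RR=S
after cmd 6 (t=54): FL=S FR=S RL=S RR=S
after cmd 7 (t=63): FL=W FR=S RL=S RR=W


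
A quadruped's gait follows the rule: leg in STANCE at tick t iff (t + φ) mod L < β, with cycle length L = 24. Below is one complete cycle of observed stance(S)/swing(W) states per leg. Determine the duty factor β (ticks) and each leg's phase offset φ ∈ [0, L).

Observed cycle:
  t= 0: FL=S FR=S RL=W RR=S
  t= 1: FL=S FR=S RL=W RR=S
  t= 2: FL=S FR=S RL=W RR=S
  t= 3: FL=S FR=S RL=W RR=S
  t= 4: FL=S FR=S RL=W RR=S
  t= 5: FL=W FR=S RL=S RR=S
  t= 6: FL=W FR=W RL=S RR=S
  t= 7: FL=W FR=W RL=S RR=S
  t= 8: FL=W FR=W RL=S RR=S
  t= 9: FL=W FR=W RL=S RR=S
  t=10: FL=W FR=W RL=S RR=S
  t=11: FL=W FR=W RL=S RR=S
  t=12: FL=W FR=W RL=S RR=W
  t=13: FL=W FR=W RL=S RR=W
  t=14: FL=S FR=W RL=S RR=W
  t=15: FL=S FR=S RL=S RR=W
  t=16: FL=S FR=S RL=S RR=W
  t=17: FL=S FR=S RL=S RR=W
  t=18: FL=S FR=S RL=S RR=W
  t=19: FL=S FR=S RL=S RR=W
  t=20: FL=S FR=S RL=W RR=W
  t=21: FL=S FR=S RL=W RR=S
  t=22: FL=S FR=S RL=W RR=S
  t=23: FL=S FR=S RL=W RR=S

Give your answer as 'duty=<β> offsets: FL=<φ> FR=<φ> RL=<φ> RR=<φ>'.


duty β = stance ticks per leg = 15
FL: stance ticks = 15; W→S at t=14 → φ=10
FR: stance ticks = 15; W→S at t=15 → φ=9
RL: stance ticks = 15; W→S at t=5 → φ=19
RR: stance ticks = 15; W→S at t=21 → φ=3

duty=15 offsets: FL=10 FR=9 RL=19 RR=3
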